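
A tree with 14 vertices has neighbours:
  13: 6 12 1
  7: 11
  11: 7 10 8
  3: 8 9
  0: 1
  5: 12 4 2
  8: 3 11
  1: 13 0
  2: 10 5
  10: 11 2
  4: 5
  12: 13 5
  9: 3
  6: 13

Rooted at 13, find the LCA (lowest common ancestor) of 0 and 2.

Ancestors of 0 (toward the root): 0, 1, 13.
Ancestors of 2: 2, 5, 12, 13.
The deepest node appearing in both lists is 13.

13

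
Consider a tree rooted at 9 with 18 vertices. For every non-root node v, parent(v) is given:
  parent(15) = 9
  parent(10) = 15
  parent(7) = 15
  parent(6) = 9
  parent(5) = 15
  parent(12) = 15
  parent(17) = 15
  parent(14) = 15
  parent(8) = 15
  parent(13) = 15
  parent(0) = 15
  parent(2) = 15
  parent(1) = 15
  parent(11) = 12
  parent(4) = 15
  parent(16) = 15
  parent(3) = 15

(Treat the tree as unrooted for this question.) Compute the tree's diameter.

4

BFS from 6 reaches 11 last, at distance 4; BFS from 11 confirms no node is farther.
Path: 6–9–15–12–11.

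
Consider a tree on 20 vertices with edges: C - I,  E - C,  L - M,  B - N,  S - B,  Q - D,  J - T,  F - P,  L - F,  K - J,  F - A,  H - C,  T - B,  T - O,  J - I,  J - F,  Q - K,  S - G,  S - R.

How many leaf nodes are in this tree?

The leaves are A, D, E, G, H, M, N, O, P, R.
That is 10 leaves.

10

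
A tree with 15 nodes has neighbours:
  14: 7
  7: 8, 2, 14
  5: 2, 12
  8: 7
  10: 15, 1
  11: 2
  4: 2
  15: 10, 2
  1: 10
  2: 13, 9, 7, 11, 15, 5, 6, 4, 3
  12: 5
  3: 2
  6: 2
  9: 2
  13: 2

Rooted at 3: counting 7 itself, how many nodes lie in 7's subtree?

3

Descendants of 7 (including itself): 7, 8, 14. That's 3.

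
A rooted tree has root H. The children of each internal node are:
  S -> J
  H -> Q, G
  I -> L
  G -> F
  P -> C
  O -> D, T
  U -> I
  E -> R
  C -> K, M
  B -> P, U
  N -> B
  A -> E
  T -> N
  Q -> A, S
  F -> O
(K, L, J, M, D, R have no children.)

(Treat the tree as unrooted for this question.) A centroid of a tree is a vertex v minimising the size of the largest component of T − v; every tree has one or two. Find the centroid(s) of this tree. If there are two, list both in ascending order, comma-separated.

O

If O is removed the pieces have sizes 10, 9, 1, all ≤ ⌊21/2⌋ = 10.
No neighbour of O does as well, so O is the unique centroid.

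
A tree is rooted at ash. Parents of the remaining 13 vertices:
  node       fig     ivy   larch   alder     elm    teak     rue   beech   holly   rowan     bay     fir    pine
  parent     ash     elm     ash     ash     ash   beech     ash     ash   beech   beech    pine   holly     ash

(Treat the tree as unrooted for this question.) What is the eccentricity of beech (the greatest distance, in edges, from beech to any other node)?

3

A farthest node from beech is bay (ivy also at distance 3).
The path beech–ash–pine–bay has 3 edges.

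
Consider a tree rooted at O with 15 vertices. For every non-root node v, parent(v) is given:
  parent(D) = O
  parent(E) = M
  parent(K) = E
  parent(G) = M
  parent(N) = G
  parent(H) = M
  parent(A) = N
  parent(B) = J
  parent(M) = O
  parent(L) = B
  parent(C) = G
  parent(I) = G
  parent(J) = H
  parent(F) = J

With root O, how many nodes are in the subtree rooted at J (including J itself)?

4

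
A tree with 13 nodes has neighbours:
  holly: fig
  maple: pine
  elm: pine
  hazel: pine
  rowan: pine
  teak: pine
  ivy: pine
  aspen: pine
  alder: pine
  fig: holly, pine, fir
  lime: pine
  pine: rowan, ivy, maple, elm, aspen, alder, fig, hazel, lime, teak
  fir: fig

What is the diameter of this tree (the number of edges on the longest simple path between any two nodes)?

A longest path is fir – fig – pine – rowan, with 3 edges.

3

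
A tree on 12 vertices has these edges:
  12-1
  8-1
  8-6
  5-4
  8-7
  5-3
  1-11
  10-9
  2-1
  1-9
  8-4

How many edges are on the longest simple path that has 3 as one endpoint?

6

Distances from 3 peak at 6, attained at 10.
3–5–4–8–1–9–10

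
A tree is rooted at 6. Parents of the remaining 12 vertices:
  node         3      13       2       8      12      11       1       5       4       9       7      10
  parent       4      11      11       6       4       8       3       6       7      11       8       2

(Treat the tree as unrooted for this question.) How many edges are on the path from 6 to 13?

Walking from 6: 6 - 8 - 11 - 13. Length 3.

3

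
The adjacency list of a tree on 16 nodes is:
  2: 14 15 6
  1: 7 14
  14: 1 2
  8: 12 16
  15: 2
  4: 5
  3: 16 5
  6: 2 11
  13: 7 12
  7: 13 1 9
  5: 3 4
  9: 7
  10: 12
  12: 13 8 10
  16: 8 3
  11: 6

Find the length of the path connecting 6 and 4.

11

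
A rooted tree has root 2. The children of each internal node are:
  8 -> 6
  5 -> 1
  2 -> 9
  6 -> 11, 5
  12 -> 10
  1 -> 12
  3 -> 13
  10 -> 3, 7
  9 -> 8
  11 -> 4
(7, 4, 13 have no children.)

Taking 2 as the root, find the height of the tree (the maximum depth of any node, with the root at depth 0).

9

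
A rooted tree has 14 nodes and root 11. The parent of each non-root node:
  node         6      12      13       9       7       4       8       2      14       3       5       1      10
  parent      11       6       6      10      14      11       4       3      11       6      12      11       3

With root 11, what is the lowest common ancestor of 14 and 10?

Path 14→root: 14 11; path 10→root: 10 3 6 11.
First common node: 11.

11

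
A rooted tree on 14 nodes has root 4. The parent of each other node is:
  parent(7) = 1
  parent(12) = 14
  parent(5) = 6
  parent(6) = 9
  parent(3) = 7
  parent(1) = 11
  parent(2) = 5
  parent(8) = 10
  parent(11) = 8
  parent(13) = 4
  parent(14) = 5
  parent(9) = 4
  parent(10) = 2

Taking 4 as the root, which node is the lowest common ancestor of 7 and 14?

5

Ancestors of 7 (toward the root): 7, 1, 11, 8, 10, 2, 5, 6, 9, 4.
Ancestors of 14: 14, 5, 6, 9, 4.
The deepest node appearing in both lists is 5.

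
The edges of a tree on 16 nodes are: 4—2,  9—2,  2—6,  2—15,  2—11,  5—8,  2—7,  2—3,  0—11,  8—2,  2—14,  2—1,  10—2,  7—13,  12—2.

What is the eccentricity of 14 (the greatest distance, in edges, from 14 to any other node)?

Distances from 14 peak at 3, attained at 13 (0, 5 also at distance 3).
14-2-7-13

3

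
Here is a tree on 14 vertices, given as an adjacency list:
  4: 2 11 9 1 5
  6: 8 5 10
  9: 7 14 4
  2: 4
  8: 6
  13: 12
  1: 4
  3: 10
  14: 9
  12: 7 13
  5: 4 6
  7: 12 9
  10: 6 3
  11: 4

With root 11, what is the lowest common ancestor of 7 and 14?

Path 7→root: 7 9 4 11; path 14→root: 14 9 4 11.
First common node: 9.

9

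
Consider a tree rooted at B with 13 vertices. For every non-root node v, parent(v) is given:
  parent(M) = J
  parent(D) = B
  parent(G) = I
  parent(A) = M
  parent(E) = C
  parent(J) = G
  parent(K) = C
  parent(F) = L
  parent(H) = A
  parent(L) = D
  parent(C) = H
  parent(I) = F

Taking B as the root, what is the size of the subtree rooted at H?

4

H's subtree: {H, C, E, K}, size 4.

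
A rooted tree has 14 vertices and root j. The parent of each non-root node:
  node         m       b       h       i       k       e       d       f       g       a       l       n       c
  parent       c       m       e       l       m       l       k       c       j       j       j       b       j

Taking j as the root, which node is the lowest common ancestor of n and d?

Path n→root: n b m c j; path d→root: d k m c j.
First common node: m.

m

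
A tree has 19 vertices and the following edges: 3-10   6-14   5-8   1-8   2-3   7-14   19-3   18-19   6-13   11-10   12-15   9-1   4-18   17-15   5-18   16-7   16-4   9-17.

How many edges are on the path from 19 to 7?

The path is 19 - 18 - 4 - 16 - 7, which has 4 edges.

4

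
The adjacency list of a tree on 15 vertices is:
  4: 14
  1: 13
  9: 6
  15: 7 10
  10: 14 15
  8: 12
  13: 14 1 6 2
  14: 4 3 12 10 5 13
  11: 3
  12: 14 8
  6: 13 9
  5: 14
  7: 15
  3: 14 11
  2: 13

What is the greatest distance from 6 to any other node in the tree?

A farthest node from 6 is 7.
The path 6–13–14–10–15–7 has 5 edges.

5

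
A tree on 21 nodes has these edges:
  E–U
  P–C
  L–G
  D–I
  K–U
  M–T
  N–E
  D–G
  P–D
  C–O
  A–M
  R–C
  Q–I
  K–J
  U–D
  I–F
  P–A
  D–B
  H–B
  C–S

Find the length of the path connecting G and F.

3

Walking from G: G–D–I–F. Length 3.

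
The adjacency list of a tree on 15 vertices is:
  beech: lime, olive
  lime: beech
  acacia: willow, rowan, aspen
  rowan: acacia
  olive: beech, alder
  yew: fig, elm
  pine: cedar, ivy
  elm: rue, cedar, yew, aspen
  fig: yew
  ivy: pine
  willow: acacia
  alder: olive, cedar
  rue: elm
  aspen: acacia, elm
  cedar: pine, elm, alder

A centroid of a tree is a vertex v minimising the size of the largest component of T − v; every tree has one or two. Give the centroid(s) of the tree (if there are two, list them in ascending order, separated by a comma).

If elm is removed the pieces have sizes 7, 4, 2, 1, all ≤ ⌊15/2⌋ = 7.
No neighbour of elm does as well, so elm is the unique centroid.

elm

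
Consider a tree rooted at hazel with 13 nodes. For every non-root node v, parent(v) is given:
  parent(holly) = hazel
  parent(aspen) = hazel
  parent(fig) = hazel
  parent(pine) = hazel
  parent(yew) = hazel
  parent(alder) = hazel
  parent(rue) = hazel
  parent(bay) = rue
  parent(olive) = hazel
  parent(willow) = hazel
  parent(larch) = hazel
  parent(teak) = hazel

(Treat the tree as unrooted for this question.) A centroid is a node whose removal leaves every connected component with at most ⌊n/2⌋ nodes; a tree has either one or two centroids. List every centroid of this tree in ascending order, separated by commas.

If hazel is removed the pieces have sizes 2, 1, 1, 1, 1, 1, 1, 1, 1, 1, 1, all ≤ ⌊13/2⌋ = 6.
No neighbour of hazel does as well, so hazel is the unique centroid.

hazel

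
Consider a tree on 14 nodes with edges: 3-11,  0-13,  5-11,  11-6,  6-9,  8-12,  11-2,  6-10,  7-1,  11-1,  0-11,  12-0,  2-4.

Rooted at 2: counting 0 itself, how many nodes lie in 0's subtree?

4

The subtree rooted at 0 contains: 0, 12, 13, 8 — 4 nodes.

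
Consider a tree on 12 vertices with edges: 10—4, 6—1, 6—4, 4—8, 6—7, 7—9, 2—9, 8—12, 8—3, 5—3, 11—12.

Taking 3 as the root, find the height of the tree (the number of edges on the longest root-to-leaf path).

A deepest node is 2, reached by 3 → 8 → 4 → 6 → 7 → 9 → 2.
That path has 6 edges, so the height is 6.

6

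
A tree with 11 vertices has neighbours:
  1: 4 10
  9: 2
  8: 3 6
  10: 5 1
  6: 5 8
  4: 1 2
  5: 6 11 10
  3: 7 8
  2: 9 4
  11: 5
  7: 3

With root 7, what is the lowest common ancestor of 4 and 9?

Path 4→root: 4 1 10 5 6 8 3 7; path 9→root: 9 2 4 1 10 5 6 8 3 7.
First common node: 4.

4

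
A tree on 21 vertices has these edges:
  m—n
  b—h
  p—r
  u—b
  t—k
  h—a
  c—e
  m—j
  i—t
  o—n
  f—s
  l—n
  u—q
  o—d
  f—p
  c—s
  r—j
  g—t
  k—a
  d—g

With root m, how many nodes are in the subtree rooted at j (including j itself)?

7

Descendants of j (including itself): j, r, p, f, s, c, e. That's 7.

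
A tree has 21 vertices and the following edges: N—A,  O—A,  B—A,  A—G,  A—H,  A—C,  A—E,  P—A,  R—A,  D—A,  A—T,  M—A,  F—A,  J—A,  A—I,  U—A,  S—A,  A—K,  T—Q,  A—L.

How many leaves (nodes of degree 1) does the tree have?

The leaves are B, C, D, E, F, G, H, I, J, K, L, M, N, O, P, Q, R, S, U.
That is 19 leaves.

19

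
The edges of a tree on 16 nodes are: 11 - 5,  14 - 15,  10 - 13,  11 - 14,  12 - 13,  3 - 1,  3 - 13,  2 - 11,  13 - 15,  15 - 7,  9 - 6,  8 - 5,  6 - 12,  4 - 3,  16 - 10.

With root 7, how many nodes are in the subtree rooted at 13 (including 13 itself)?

The subtree rooted at 13 contains: 13, 3, 10, 12, 4, 1, 16, 6, 9 — 9 nodes.

9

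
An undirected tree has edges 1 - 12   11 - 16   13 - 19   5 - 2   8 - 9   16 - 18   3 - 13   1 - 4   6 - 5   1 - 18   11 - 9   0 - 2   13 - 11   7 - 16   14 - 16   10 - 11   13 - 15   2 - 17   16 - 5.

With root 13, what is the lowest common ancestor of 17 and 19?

Path 17→root: 17 2 5 16 11 13; path 19→root: 19 13.
First common node: 13.

13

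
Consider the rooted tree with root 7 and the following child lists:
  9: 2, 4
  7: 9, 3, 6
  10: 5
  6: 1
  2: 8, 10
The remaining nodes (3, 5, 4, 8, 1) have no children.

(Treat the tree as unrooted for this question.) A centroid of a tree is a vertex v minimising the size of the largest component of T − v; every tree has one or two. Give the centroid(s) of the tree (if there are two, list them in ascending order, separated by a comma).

9

Removing 9 splits the tree into components of sizes 4, 4, 1; the largest is 4 ≤ ⌊10/2⌋ = 5.
No neighbour of 9 does as well, so 9 is the unique centroid.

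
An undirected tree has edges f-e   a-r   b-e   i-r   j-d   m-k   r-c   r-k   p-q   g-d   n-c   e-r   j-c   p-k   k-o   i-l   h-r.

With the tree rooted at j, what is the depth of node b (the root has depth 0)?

4

j → c → r → e → b — 4 edges.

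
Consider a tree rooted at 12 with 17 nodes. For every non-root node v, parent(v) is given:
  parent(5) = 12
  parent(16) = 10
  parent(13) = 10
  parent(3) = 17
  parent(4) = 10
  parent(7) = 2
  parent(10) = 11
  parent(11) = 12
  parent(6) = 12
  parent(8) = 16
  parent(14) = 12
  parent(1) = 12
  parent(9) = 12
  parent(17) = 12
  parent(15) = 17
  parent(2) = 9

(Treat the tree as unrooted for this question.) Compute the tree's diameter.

A longest path is 8-16-10-11-12-9-2-7, with 7 edges.

7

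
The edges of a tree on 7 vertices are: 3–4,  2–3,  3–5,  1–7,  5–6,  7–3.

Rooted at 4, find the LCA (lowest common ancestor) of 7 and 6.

3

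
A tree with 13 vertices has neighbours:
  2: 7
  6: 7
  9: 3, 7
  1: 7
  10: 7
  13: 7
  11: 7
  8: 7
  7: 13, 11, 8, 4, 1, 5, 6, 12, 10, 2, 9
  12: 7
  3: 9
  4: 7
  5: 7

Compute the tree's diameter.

BFS from 3 reaches 11 last, at distance 3; BFS from 11 confirms no node is farther.
Path: 3 - 9 - 7 - 11.

3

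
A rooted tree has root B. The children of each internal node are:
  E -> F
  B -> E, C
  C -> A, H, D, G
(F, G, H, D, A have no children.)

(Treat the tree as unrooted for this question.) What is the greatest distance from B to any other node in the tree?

The node farthest from B is G (D, H, F, A also at distance 2), via B-C-G — 2 edges.

2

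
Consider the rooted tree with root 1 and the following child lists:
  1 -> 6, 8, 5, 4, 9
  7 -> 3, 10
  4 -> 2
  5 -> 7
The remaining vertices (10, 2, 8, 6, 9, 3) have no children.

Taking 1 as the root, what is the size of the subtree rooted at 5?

5's subtree: {5, 7, 3, 10}, size 4.

4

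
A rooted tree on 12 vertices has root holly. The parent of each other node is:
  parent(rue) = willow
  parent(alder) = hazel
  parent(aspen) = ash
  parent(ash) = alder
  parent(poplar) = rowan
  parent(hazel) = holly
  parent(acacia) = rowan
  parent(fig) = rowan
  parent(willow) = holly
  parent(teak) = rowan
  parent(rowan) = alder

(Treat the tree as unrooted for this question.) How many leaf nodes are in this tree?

6

Exactly 6 nodes have a single neighbour: acacia, aspen, fig, poplar, rue, teak.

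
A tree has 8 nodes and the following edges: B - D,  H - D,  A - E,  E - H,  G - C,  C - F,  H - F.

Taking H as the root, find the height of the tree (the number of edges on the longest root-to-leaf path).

3

A deepest node is G, reached by H – F – C – G.
That path has 3 edges, so the height is 3.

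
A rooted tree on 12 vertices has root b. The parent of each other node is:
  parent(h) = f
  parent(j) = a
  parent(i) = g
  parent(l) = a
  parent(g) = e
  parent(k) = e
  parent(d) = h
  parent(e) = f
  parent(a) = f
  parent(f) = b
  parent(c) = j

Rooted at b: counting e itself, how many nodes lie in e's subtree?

4

e's subtree: {e, g, k, i}, size 4.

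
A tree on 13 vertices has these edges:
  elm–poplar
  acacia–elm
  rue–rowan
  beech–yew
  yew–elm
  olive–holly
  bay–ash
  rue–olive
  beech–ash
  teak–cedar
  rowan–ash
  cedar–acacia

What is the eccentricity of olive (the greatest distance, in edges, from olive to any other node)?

9

A farthest node from olive is teak.
The path olive–rue–rowan–ash–beech–yew–elm–acacia–cedar–teak has 9 edges.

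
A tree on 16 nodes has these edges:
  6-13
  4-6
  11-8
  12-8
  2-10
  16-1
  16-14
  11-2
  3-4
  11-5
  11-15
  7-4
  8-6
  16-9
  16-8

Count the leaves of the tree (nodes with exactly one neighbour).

10

Degree-1 nodes: 1, 3, 5, 7, 9, 10, 12, 13, 14, 15 — 10 of them.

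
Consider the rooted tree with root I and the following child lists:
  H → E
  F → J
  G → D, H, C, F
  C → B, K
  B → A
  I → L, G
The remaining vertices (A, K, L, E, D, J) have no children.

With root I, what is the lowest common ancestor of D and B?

D's ancestor chain is D, G, I and B's is B, C, G, I; they first meet at G.

G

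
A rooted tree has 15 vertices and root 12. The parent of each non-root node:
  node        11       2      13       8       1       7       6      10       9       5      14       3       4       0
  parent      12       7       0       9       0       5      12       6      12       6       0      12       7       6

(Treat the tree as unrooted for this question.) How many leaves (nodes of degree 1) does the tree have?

The leaves are 1, 2, 3, 4, 8, 10, 11, 13, 14.
That is 9 leaves.

9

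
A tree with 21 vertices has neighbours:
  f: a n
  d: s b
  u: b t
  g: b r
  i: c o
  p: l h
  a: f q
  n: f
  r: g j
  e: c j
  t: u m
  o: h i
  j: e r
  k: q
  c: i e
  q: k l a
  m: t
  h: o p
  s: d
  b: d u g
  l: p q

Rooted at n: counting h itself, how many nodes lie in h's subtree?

h's subtree: {h, o, i, c, e, j, r, g, b, u, d, t, s, m}, size 14.

14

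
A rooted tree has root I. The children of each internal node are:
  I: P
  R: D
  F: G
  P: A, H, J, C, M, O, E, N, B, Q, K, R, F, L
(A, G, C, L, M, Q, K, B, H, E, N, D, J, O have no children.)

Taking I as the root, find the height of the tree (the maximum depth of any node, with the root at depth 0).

3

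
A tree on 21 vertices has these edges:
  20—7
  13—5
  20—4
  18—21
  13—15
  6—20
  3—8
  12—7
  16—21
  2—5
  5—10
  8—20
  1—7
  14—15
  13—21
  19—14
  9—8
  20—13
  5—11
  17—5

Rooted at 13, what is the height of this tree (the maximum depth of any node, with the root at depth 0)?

1 sits deepest: 13-20-7-1 — 3 edges from the root.

3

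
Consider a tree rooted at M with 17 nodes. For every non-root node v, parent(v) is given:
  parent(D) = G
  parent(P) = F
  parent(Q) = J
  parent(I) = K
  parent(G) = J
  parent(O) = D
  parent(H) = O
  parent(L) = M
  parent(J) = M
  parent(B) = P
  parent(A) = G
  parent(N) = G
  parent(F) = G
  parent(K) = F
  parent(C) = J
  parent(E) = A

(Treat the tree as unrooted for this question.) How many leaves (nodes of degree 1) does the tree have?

8

Exactly 8 nodes have a single neighbour: B, C, E, H, I, L, N, Q.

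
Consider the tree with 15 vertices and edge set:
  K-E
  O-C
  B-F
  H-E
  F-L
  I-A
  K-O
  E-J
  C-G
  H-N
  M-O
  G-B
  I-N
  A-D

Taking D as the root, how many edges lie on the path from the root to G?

9

D–A–I–N–H–E–K–O–C–G — 9 edges.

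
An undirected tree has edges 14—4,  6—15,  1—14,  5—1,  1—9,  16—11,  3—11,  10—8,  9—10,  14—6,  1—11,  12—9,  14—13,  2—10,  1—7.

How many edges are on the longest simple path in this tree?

BFS from 2 reaches 15 last, at distance 6; BFS from 15 confirms no node is farther.
Path: 2-10-9-1-14-6-15.

6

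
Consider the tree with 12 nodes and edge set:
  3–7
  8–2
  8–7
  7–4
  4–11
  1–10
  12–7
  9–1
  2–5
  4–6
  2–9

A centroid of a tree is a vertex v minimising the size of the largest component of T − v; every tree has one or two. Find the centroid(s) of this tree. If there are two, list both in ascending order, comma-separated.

7, 8

Delete 7: the remaining components have sizes 6, 3, 1, 1. Max 6 ≤ 6, so 7 is a centroid.
8 is adjacent to 7 and is also a centroid (the largest component after removing it is likewise 6).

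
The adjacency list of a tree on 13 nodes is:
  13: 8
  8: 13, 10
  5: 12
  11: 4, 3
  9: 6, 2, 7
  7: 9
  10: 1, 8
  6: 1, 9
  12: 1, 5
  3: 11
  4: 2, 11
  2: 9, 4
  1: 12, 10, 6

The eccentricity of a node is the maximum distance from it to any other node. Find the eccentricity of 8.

8

Distances from 8 peak at 8, attained at 3.
8–10–1–6–9–2–4–11–3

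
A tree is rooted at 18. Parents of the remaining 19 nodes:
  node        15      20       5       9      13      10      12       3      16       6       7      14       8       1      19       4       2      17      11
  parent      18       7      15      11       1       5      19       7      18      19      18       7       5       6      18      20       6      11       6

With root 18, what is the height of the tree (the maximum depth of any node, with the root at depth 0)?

9 sits deepest: 18 → 19 → 6 → 11 → 9 — 4 edges from the root.

4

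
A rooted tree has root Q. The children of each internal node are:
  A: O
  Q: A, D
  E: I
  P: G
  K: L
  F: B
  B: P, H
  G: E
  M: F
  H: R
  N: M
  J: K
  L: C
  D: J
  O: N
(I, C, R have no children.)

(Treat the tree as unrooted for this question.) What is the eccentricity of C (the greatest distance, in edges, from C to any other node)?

15

The node farthest from C is I, via C-L-K-J-D-Q-A-O-N-M-F-B-P-G-E-I — 15 edges.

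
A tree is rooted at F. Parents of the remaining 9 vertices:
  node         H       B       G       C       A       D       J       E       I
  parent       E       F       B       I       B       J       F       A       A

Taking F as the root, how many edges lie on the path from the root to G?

Path from F to G: F → B → G, which has 2 edges.

2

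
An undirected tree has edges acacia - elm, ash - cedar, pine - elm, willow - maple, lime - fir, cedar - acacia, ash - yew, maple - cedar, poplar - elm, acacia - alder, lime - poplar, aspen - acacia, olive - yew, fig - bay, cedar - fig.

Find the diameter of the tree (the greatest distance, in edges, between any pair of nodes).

8

Starting from fir, a farthest node is olive at distance 8.
One longest path: fir-lime-poplar-elm-acacia-cedar-ash-yew-olive.
So the diameter is 8.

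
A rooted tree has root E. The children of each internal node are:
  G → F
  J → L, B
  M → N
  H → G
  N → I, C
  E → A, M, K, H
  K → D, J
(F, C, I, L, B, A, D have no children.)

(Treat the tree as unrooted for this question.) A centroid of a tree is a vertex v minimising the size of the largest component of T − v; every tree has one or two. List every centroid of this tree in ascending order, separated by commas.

E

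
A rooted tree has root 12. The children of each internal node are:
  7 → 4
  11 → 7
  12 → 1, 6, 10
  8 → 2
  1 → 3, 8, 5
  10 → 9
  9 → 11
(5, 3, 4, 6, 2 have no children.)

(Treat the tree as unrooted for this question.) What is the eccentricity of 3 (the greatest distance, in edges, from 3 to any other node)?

7

Distances from 3 peak at 7, attained at 4.
3–1–12–10–9–11–7–4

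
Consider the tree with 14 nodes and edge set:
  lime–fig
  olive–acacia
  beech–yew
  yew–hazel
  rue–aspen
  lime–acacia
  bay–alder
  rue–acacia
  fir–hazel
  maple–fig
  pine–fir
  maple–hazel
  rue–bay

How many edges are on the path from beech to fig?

4

The path is beech – yew – hazel – maple – fig, which has 4 edges.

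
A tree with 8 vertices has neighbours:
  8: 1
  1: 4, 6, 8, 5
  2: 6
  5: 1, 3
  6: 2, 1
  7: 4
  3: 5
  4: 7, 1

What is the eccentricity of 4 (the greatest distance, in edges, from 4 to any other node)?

Distances from 4 peak at 3, attained at 3 (2 also at distance 3).
4–1–5–3

3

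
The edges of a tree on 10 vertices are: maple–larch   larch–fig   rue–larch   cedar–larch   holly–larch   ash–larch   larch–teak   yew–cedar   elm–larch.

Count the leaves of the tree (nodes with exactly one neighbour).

8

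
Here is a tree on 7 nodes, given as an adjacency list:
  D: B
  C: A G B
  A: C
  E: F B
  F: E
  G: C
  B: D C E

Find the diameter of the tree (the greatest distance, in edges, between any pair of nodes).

4

BFS from F reaches A last, at distance 4; BFS from A confirms no node is farther.
Path: F – E – B – C – A.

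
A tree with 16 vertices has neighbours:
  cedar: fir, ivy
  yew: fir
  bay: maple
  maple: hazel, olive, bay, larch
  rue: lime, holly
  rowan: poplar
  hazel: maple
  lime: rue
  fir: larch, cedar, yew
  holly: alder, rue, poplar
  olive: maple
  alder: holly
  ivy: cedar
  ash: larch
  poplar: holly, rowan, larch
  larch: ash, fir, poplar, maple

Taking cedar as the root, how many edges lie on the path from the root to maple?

3

Climbing from maple to the root: maple–larch–fir–cedar. That's 3 steps.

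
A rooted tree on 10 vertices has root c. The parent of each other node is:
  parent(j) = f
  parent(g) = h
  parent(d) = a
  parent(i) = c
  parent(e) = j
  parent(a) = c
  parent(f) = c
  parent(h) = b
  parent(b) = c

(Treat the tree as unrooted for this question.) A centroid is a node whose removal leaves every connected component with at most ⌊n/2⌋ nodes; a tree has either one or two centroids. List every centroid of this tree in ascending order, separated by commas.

Delete c: the remaining components have sizes 3, 3, 2, 1. Max 3 ≤ 5, so c is a centroid.
Every other node leaves some component of size > 5, so the centroid is unique.

c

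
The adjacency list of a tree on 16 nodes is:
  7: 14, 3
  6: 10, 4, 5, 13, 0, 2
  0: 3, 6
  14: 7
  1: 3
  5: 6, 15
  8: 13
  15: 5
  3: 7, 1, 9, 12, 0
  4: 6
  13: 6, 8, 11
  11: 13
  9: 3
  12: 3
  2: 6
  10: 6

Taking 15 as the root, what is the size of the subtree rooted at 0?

7

0's subtree: {0, 3, 1, 9, 7, 12, 14}, size 7.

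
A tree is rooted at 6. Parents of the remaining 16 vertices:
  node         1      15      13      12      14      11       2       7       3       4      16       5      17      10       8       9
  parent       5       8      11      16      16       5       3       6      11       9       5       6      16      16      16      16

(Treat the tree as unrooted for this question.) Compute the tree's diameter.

BFS from 15 reaches 2 last, at distance 6; BFS from 2 confirms no node is farther.
Path: 15-8-16-5-11-3-2.

6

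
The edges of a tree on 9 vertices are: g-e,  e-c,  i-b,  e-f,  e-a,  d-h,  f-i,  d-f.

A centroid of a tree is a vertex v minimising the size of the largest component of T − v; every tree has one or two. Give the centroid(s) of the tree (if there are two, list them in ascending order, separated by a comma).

Delete f: the remaining components have sizes 4, 2, 2. Max 4 ≤ 4, so f is a centroid.
No neighbour of f does as well, so f is the unique centroid.

f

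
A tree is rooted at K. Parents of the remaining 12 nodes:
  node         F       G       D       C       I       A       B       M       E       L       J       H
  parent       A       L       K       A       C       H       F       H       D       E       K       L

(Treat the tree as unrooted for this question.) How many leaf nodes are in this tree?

Degree-1 nodes: B, G, I, J, M — 5 of them.

5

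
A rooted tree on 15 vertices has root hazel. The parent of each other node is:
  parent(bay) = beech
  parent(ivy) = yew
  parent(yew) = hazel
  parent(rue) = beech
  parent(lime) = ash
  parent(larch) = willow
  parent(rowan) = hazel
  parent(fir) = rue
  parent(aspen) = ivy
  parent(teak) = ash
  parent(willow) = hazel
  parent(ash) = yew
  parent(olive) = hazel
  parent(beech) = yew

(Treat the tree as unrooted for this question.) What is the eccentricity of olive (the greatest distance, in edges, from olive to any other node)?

5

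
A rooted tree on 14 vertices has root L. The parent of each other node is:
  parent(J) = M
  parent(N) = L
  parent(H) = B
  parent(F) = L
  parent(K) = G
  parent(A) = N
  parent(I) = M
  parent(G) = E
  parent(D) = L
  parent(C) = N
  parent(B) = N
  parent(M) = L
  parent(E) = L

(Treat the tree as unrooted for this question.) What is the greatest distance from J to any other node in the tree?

5

Distances from J peak at 5, attained at H (K also at distance 5).
J-M-L-N-B-H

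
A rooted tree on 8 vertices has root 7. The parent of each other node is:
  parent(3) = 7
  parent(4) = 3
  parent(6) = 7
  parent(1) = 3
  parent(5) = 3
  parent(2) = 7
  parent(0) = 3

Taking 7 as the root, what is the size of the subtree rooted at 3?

5

The subtree rooted at 3 contains: 3, 1, 4, 0, 5 — 5 nodes.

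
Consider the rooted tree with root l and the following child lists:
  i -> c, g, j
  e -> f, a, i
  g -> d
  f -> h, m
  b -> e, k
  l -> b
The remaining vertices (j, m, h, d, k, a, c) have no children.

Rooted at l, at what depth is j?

4

Climbing from j to the root: j–i–e–b–l. That's 4 steps.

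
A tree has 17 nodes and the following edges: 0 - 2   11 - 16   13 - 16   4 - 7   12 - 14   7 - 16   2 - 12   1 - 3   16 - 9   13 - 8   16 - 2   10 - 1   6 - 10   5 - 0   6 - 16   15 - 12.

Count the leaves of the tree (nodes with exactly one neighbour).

8

The leaves are 3, 4, 5, 8, 9, 11, 14, 15.
That is 8 leaves.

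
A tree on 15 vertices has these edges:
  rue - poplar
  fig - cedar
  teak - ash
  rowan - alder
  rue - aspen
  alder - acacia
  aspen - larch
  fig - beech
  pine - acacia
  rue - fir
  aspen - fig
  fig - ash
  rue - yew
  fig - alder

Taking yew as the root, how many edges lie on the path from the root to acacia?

yew – rue – aspen – fig – alder – acacia — 5 edges.

5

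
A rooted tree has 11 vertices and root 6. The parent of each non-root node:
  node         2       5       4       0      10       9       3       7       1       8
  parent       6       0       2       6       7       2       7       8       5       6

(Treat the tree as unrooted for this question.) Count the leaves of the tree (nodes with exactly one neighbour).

5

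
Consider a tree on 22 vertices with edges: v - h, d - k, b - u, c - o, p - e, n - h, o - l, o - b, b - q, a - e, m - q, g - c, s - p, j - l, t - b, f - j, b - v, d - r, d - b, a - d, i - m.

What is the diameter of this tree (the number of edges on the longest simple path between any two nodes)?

9

A longest path is s - p - e - a - d - b - o - l - j - f, with 9 edges.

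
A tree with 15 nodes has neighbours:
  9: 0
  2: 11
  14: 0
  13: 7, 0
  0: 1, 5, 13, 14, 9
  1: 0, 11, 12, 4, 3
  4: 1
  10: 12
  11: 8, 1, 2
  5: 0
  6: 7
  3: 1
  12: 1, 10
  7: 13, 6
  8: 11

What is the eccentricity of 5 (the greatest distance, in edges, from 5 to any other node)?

4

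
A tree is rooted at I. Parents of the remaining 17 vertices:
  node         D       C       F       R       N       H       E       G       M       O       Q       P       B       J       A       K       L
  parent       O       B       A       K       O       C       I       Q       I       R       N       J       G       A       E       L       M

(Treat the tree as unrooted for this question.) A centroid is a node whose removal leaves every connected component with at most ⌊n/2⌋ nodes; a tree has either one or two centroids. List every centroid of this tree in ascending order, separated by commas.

Delete R: the remaining components have sizes 9, 8. Max 9 ≤ 9, so R is a centroid.
K is adjacent to R and is also a centroid (the largest component after removing it is likewise 9).

K, R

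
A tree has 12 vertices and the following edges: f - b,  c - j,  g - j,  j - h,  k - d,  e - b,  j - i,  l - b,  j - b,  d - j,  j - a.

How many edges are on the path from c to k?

3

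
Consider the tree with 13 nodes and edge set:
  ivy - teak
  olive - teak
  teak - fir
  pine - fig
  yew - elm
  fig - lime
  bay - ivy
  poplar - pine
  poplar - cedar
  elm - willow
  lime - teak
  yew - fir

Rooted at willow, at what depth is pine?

7

willow → elm → yew → fir → teak → lime → fig → pine — 7 edges.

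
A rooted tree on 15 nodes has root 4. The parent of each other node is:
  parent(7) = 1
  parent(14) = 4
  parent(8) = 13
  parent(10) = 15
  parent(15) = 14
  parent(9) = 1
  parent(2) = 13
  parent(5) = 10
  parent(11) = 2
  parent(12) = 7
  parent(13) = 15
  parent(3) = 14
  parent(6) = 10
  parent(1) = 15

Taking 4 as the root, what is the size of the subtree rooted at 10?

3

The subtree rooted at 10 contains: 10, 5, 6 — 3 nodes.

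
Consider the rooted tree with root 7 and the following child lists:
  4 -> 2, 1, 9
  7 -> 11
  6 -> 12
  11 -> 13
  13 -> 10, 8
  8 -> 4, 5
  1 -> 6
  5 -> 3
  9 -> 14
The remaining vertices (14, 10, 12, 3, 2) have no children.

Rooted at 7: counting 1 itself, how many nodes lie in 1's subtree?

1's subtree: {1, 6, 12}, size 3.

3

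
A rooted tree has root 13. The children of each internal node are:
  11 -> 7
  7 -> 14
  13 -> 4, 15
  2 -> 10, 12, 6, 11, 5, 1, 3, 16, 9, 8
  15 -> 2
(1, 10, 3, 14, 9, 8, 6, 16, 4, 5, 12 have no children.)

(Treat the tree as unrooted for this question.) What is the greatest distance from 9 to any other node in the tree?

Distances from 9 peak at 4, attained at 4 (14 also at distance 4).
9-2-15-13-4

4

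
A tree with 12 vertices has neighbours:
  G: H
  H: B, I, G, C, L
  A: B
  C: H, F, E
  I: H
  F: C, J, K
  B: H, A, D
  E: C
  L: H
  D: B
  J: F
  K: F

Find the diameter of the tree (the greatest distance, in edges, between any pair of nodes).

5

BFS from D reaches K last, at distance 5; BFS from K confirms no node is farther.
Path: D-B-H-C-F-K.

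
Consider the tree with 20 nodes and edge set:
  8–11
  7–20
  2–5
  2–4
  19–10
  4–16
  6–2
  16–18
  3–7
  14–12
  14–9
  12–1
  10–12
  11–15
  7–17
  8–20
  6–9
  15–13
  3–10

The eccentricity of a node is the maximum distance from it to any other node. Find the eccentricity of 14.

9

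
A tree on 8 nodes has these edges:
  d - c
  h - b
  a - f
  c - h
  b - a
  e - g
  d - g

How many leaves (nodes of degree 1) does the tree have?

2

Degree-1 nodes: e, f — 2 of them.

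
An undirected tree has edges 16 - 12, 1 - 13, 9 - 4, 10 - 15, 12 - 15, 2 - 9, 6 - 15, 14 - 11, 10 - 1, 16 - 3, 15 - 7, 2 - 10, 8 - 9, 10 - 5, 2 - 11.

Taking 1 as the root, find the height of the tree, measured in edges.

5

A deepest node is 3, reached by 1 → 10 → 15 → 12 → 16 → 3.
That path has 5 edges, so the height is 5.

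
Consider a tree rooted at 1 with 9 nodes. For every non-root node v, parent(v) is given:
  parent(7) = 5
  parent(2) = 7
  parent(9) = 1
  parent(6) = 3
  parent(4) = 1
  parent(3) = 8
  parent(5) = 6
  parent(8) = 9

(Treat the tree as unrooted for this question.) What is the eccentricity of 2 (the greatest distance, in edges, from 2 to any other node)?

The node farthest from 2 is 4, via 2–7–5–6–3–8–9–1–4 — 8 edges.

8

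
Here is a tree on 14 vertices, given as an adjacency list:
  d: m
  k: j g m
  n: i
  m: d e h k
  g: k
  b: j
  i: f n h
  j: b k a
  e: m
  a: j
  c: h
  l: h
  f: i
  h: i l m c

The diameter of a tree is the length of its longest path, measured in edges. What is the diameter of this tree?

6

A longest path is n – i – h – m – k – j – b, with 6 edges.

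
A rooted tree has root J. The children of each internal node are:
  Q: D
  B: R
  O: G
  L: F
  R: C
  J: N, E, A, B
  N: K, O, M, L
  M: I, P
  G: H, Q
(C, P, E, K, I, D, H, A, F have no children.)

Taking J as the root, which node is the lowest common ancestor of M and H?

N

M's ancestor chain is M, N, J and H's is H, G, O, N, J; they first meet at N.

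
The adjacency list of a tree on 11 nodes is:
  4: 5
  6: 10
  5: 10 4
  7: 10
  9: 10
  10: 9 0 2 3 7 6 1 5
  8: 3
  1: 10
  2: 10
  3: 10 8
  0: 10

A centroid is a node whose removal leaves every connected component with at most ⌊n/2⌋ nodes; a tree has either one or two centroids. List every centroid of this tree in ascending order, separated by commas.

10

Removing 10 splits the tree into components of sizes 2, 2, 1, 1, 1, 1, 1, 1; the largest is 2 ≤ ⌊11/2⌋ = 5.
No neighbour of 10 does as well, so 10 is the unique centroid.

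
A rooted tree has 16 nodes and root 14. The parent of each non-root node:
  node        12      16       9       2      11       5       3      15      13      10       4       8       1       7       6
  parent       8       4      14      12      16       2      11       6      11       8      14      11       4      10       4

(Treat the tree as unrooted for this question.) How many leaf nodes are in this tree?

Degree-1 nodes: 1, 3, 5, 7, 9, 13, 15 — 7 of them.

7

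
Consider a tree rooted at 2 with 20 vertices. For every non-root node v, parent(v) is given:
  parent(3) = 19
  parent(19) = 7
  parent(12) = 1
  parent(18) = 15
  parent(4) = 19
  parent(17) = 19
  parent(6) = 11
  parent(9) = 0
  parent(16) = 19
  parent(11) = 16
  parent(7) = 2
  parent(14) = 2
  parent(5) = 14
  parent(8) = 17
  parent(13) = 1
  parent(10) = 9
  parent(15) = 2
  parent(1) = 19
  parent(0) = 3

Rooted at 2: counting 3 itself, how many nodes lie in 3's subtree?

4

3's subtree: {3, 0, 9, 10}, size 4.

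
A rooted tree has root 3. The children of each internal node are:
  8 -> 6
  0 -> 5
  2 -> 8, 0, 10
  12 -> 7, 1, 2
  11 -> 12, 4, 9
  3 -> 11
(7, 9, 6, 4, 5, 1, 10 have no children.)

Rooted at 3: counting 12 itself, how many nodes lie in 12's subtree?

Descendants of 12 (including itself): 12, 7, 2, 1, 8, 10, 0, 6, 5. That's 9.

9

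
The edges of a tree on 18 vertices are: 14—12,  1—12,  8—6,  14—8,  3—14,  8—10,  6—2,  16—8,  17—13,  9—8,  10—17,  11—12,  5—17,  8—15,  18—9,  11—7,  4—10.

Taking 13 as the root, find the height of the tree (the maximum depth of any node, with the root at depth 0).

7 sits deepest: 13–17–10–8–14–12–11–7 — 7 edges from the root.

7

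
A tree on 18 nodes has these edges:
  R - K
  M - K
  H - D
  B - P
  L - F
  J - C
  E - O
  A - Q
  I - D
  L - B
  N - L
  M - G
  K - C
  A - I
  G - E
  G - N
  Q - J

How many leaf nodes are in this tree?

Degree-1 nodes: F, H, O, P, R — 5 of them.

5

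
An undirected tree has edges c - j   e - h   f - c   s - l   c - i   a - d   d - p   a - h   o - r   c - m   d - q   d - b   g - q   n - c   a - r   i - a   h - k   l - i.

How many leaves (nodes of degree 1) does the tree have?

Exactly 11 nodes have a single neighbour: b, e, f, g, j, k, m, n, o, p, s.

11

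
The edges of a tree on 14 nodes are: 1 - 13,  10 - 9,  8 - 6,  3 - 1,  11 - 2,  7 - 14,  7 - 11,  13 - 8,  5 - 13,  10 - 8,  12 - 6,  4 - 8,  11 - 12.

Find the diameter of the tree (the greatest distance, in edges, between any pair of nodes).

8

BFS from 14 reaches 3 last, at distance 8; BFS from 3 confirms no node is farther.
Path: 14 - 7 - 11 - 12 - 6 - 8 - 13 - 1 - 3.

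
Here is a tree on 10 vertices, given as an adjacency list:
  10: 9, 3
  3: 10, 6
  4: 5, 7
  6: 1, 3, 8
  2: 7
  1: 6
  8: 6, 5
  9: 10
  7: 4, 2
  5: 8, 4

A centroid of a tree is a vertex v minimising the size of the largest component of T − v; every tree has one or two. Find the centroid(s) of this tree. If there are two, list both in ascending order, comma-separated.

6, 8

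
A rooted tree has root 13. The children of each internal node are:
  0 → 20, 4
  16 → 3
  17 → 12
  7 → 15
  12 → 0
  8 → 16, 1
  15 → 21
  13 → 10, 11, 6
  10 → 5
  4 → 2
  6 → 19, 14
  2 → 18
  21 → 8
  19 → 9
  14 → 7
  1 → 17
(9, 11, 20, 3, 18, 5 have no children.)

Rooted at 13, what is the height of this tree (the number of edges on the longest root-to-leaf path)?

13

A deepest node is 18, reached by 13-6-14-7-15-21-8-1-17-12-0-4-2-18.
That path has 13 edges, so the height is 13.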